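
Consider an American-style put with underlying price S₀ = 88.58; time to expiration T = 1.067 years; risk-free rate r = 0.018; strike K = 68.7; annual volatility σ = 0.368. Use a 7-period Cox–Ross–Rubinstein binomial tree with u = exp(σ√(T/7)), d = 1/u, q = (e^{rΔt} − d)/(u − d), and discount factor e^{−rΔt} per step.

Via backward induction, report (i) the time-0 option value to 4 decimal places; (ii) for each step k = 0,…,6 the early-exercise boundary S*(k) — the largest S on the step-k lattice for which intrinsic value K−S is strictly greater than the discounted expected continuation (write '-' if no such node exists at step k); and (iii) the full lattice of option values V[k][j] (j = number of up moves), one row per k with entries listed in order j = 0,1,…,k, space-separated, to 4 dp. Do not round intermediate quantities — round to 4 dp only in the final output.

Δt=0.15243  u=1.15451  d=0.86617  q=0.47367  discount=0.99726
step 7 (expiry): payoffs max(K−S,0) = 36.2993 25.5133 11.1369 0.0000 0.0000 0.0000 0.0000 0.0000
step 6: (k=6,j=0): S=37.4069, (K−S)⁺=31.2931, hold=31.1048 ⇒ V=31.2931 exercise | (k=6,j=1): S=49.8594, (K−S)⁺=18.8406, hold=18.6524 ⇒ V=18.8406 exercise | (k=6,j=2): S=66.4571, (K−S)⁺=2.2429, hold=5.8456 ⇒ V=5.8456 continue | (k=6,j=3): S=88.5800, (K−S)⁺=0.0000, hold=0.0000 ⇒ V=0.0000 continue | (k=6,j=4): S=118.0674, (K−S)⁺=0.0000, hold=0.0000 ⇒ V=0.0000 continue | (k=6,j=5): S=157.3710, (K−S)⁺=0.0000, hold=0.0000 ⇒ V=0.0000 continue | (k=6,j=6): S=209.7583, (K−S)⁺=0.0000, hold=0.0000 ⇒ V=0.0000 continue  boundary S*=49.8594
step 5: (k=5,j=0): S=43.1867, (K−S)⁺=25.5133, hold=25.3251 ⇒ V=25.5133 exercise | (k=5,j=1): S=57.5631, (K−S)⁺=11.1369, hold=12.6505 ⇒ V=12.6505 continue | (k=5,j=2): S=76.7253, (K−S)⁺=0.0000, hold=3.0683 ⇒ V=3.0683 continue | (k=5,j=3): S=102.2664, (K−S)⁺=0.0000, hold=0.0000 ⇒ V=0.0000 continue | (k=5,j=4): S=136.3099, (K−S)⁺=0.0000, hold=0.0000 ⇒ V=0.0000 continue | (k=5,j=5): S=181.6862, (K−S)⁺=0.0000, hold=0.0000 ⇒ V=0.0000 continue  boundary S*=43.1867
step 4: (k=4,j=0): S=49.8594, (K−S)⁺=18.8406, hold=19.3674 ⇒ V=19.3674 continue | (k=4,j=1): S=66.4571, (K−S)⁺=2.2429, hold=8.0895 ⇒ V=8.0895 continue | (k=4,j=2): S=88.5800, (K−S)⁺=0.0000, hold=1.6105 ⇒ V=1.6105 continue | (k=4,j=3): S=118.0674, (K−S)⁺=0.0000, hold=0.0000 ⇒ V=0.0000 continue | (k=4,j=4): S=157.3710, (K−S)⁺=0.0000, hold=0.0000 ⇒ V=0.0000 continue  boundary S*=-
step 3: (k=3,j=0): S=57.5631, (K−S)⁺=11.1369, hold=13.9869 ⇒ V=13.9869 continue | (k=3,j=1): S=76.7253, (K−S)⁺=0.0000, hold=5.0068 ⇒ V=5.0068 continue | (k=3,j=2): S=102.2664, (K−S)⁺=0.0000, hold=0.8453 ⇒ V=0.8453 continue | (k=3,j=3): S=136.3099, (K−S)⁺=0.0000, hold=0.0000 ⇒ V=0.0000 continue  boundary S*=-
step 2: (k=2,j=0): S=66.4571, (K−S)⁺=2.2429, hold=9.7066 ⇒ V=9.7066 continue | (k=2,j=1): S=88.5800, (K−S)⁺=0.0000, hold=3.0273 ⇒ V=3.0273 continue | (k=2,j=2): S=118.0674, (K−S)⁺=0.0000, hold=0.4437 ⇒ V=0.4437 continue  boundary S*=-
step 1: (k=1,j=0): S=76.7253, (K−S)⁺=0.0000, hold=6.5249 ⇒ V=6.5249 continue | (k=1,j=1): S=102.2664, (K−S)⁺=0.0000, hold=1.7986 ⇒ V=1.7986 continue  boundary S*=-
step 0: (k=0,j=0): S=88.5800, (K−S)⁺=0.0000, hold=4.2744 ⇒ V=4.2744 continue  boundary S*=-

price = 4.2744
boundary = - - - - - 43.1867 49.8594
tree:
4.2744
6.5249 1.7986
9.7066 3.0273 0.4437
13.9869 5.0068 0.8453 0.0000
19.3674 8.0895 1.6105 0.0000 0.0000
25.5133 12.6505 3.0683 0.0000 0.0000 0.0000
31.2931 18.8406 5.8456 0.0000 0.0000 0.0000 0.0000
36.2993 25.5133 11.1369 0.0000 0.0000 0.0000 0.0000 0.0000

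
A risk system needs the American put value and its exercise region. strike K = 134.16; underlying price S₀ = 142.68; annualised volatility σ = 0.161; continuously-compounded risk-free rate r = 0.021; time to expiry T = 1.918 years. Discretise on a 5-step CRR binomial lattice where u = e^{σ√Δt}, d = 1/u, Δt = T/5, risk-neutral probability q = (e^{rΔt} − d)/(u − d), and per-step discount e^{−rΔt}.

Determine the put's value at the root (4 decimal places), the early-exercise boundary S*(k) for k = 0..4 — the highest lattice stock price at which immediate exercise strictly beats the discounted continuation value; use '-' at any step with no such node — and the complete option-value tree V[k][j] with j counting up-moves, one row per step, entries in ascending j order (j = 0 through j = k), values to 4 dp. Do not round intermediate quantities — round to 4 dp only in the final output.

price = 6.9638
boundary = - - - 105.7900 116.8829
tree:
6.9638
11.5416 2.7719
18.5100 5.1755 0.5571
28.3700 9.5363 1.1594 0.0000
38.4101 17.2771 2.4128 0.0000 0.0000
47.4973 28.3700 5.0211 0.0000 0.0000 0.0000

Δt=0.38360  u=1.10486  d=0.90509  q=0.51558  discount=0.99198
step 5 (expiry): payoffs max(K−S,0) = 47.4973 28.3700 5.0211 0.0000 0.0000 0.0000
step 4: (k=4,j=0): S=95.7499, (K−S)⁺=38.4101, hold=37.3337 ⇒ V=38.4101 exercise | (k=4,j=1): S=116.8829, (K−S)⁺=17.2771, hold=16.2007 ⇒ V=17.2771 exercise | (k=4,j=2): S=142.6800, (K−S)⁺=0.0000, hold=2.4128 ⇒ V=2.4128 continue | (k=4,j=3): S=174.1708, (K−S)⁺=0.0000, hold=0.0000 ⇒ V=0.0000 continue | (k=4,j=4): S=212.6119, (K−S)⁺=0.0000, hold=0.0000 ⇒ V=0.0000 continue  boundary S*=116.8829
step 3: (k=3,j=0): S=105.7900, (K−S)⁺=28.3700, hold=27.2936 ⇒ V=28.3700 exercise | (k=3,j=1): S=129.1389, (K−S)⁺=5.0211, hold=9.5363 ⇒ V=9.5363 continue | (k=3,j=2): S=157.6410, (K−S)⁺=0.0000, hold=1.1594 ⇒ V=1.1594 continue | (k=3,j=3): S=192.4339, (K−S)⁺=0.0000, hold=0.0000 ⇒ V=0.0000 continue  boundary S*=105.7900
step 2: (k=2,j=0): S=116.8829, (K−S)⁺=17.2771, hold=18.5100 ⇒ V=18.5100 continue | (k=2,j=1): S=142.6800, (K−S)⁺=0.0000, hold=5.1755 ⇒ V=5.1755 continue | (k=2,j=2): S=174.1708, (K−S)⁺=0.0000, hold=0.5571 ⇒ V=0.5571 continue  boundary S*=-
step 1: (k=1,j=0): S=129.1389, (K−S)⁺=5.0211, hold=11.5416 ⇒ V=11.5416 continue | (k=1,j=1): S=157.6410, (K−S)⁺=0.0000, hold=2.7719 ⇒ V=2.7719 continue  boundary S*=-
step 0: (k=0,j=0): S=142.6800, (K−S)⁺=0.0000, hold=6.9638 ⇒ V=6.9638 continue  boundary S*=-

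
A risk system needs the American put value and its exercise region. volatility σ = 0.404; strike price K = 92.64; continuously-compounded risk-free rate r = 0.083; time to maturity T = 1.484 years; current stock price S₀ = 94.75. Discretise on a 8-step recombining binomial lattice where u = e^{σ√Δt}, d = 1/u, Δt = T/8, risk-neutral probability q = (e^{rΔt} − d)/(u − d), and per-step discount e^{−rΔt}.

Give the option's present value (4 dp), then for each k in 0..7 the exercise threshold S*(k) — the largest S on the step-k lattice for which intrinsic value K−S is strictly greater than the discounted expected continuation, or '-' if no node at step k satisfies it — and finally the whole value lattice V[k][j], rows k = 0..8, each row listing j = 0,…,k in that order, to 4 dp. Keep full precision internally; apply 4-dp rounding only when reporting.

params: Δt=0.18550 u=1.19006 d=0.84030 q=0.50097 e^(-rΔt)=0.98472
t_8 payoffs: 69.0876 59.2842 45.4003 25.7373 0.0000 0.0000 0.0000 0.0000 0.0000
t_7: node(7,0) S=28.0287 payoff=64.6113 vs cont=63.1959 → 64.6113 [stop]  node(7,1) S=39.6953 payoff=52.9447 vs cont=51.5293 → 52.9447 [stop]  node(7,2) S=56.2180 payoff=36.4220 vs cont=35.0066 → 36.4220 [stop]  node(7,3) S=79.6180 payoff=13.0220 vs cont=12.6475 → 13.0220 [stop]  node(7,4) S=112.7579 payoff=0.0000 vs cont=0.0000 → 0.0000 [wait]  node(7,5) S=159.6920 payoff=0.0000 vs cont=0.0000 → 0.0000 [wait]  node(7,6) S=226.1616 payoff=0.0000 vs cont=0.0000 → 0.0000 [wait]  node(7,7) S=320.2985 payoff=0.0000 vs cont=0.0000 → 0.0000 [wait]  ⇒ S*(7)=79.6180
t_6: node(6,0) S=33.3558 payoff=59.2842 vs cont=57.8688 → 59.2842 [stop]  node(6,1) S=47.2397 payoff=45.4003 vs cont=43.9849 → 45.4003 [stop]  node(6,2) S=66.9027 payoff=25.7373 vs cont=24.3219 → 25.7373 [stop]  node(6,3) S=94.7500 payoff=0.0000 vs cont=6.3991 → 6.3991 [wait]  node(6,4) S=134.1884 payoff=0.0000 vs cont=0.0000 → 0.0000 [wait]  node(6,5) S=190.0426 payoff=0.0000 vs cont=0.0000 → 0.0000 [wait]  node(6,6) S=269.1454 payoff=0.0000 vs cont=0.0000 → 0.0000 [wait]  ⇒ S*(6)=66.9027
t_5: node(5,0) S=39.6953 payoff=52.9447 vs cont=51.5293 → 52.9447 [stop]  node(5,1) S=56.2180 payoff=36.4220 vs cont=35.0066 → 36.4220 [stop]  node(5,2) S=79.6180 payoff=13.0220 vs cont=15.8043 → 15.8043 [wait]  node(5,3) S=112.7579 payoff=0.0000 vs cont=3.1445 → 3.1445 [wait]  node(5,4) S=159.6920 payoff=0.0000 vs cont=0.0000 → 0.0000 [wait]  node(5,5) S=226.1616 payoff=0.0000 vs cont=0.0000 → 0.0000 [wait]  ⇒ S*(5)=56.2180
t_4: node(4,0) S=47.2397 payoff=45.4003 vs cont=43.9849 → 45.4003 [stop]  node(4,1) S=66.9027 payoff=25.7373 vs cont=25.6945 → 25.7373 [stop]  node(4,2) S=94.7500 payoff=0.0000 vs cont=9.3176 → 9.3176 [wait]  node(4,3) S=134.1884 payoff=0.0000 vs cont=1.5453 → 1.5453 [wait]  node(4,4) S=190.0426 payoff=0.0000 vs cont=0.0000 → 0.0000 [wait]  ⇒ S*(4)=66.9027
t_3: node(3,0) S=56.2180 payoff=36.4220 vs cont=35.0066 → 36.4220 [stop]  node(3,1) S=79.6180 payoff=13.0220 vs cont=17.2440 → 17.2440 [wait]  node(3,2) S=112.7579 payoff=0.0000 vs cont=5.3410 → 5.3410 [wait]  node(3,3) S=159.6920 payoff=0.0000 vs cont=0.7593 → 0.7593 [wait]  ⇒ S*(3)=56.2180
t_2: node(2,0) S=66.9027 payoff=25.7373 vs cont=26.4047 → 26.4047 [wait]  node(2,1) S=94.7500 payoff=0.0000 vs cont=11.1086 → 11.1086 [wait]  node(2,2) S=134.1884 payoff=0.0000 vs cont=2.9992 → 2.9992 [wait]  ⇒ S*(2)=-
t_1: node(1,0) S=79.6180 payoff=13.0220 vs cont=18.4555 → 18.4555 [wait]  node(1,1) S=112.7579 payoff=0.0000 vs cont=6.9384 → 6.9384 [wait]  ⇒ S*(1)=-
t_0: node(0,0) S=94.7500 payoff=0.0000 vs cont=12.4919 → 12.4919 [wait]  ⇒ S*(0)=-

price = 12.4919
boundary = - - - 56.2180 66.9027 56.2180 66.9027 79.6180
tree:
12.4919
18.4555 6.9384
26.4047 11.1086 2.9992
36.4220 17.2440 5.3410 0.7593
45.4003 25.7373 9.3176 1.5453 0.0000
52.9447 36.4220 15.8043 3.1445 0.0000 0.0000
59.2842 45.4003 25.7373 6.3991 0.0000 0.0000 0.0000
64.6113 52.9447 36.4220 13.0220 0.0000 0.0000 0.0000 0.0000
69.0876 59.2842 45.4003 25.7373 0.0000 0.0000 0.0000 0.0000 0.0000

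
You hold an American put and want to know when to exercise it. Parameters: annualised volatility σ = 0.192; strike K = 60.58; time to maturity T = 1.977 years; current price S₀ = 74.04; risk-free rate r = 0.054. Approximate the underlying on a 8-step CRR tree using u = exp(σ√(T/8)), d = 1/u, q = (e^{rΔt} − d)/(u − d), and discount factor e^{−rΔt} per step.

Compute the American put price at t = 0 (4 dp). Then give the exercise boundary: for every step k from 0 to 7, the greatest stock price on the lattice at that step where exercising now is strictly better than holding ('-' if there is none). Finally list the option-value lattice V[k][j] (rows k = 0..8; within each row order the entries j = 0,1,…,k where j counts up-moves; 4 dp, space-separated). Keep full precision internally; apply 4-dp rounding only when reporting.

Δt=0.24713  u=1.10015  d=0.90897  q=0.54643  discount=0.98674
step 8 (expiry): payoffs max(K−S,0) = 26.0774 18.8205 10.0372 0.0000 0.0000 0.0000 0.0000 0.0000 0.0000
step 7: (k=7,j=0): S=37.9580, (K−S)⁺=22.6220, hold=21.8189 ⇒ V=22.6220 exercise | (k=7,j=1): S=45.9417, (K−S)⁺=14.6383, hold=13.8352 ⇒ V=14.6383 exercise | (k=7,j=2): S=55.6046, (K−S)⁺=4.9754, hold=4.4923 ⇒ V=4.9754 exercise | (k=7,j=3): S=67.2999, (K−S)⁺=0.0000, hold=0.0000 ⇒ V=0.0000 continue | (k=7,j=4): S=81.4551, (K−S)⁺=0.0000, hold=0.0000 ⇒ V=0.0000 continue | (k=7,j=5): S=98.5875, (K−S)⁺=0.0000, hold=0.0000 ⇒ V=0.0000 continue | (k=7,j=6): S=119.3234, (K−S)⁺=0.0000, hold=0.0000 ⇒ V=0.0000 continue | (k=7,j=7): S=144.4207, (K−S)⁺=0.0000, hold=0.0000 ⇒ V=0.0000 continue  boundary S*=55.6046
step 6: (k=6,j=0): S=41.7595, (K−S)⁺=18.8205, hold=18.0174 ⇒ V=18.8205 exercise | (k=6,j=1): S=50.5428, (K−S)⁺=10.0372, hold=9.2342 ⇒ V=10.0372 exercise | (k=6,j=2): S=61.1734, (K−S)⁺=0.0000, hold=2.2268 ⇒ V=2.2268 continue | (k=6,j=3): S=74.0400, (K−S)⁺=0.0000, hold=0.0000 ⇒ V=0.0000 continue | (k=6,j=4): S=89.6128, (K−S)⁺=0.0000, hold=0.0000 ⇒ V=0.0000 continue | (k=6,j=5): S=108.4610, (K−S)⁺=0.0000, hold=0.0000 ⇒ V=0.0000 continue | (k=6,j=6): S=131.2736, (K−S)⁺=0.0000, hold=0.0000 ⇒ V=0.0000 continue  boundary S*=50.5428
step 5: (k=5,j=0): S=45.9417, (K−S)⁺=14.6383, hold=13.8352 ⇒ V=14.6383 exercise | (k=5,j=1): S=55.6046, (K−S)⁺=4.9754, hold=5.6929 ⇒ V=5.6929 continue | (k=5,j=2): S=67.2999, (K−S)⁺=0.0000, hold=0.9966 ⇒ V=0.9966 continue | (k=5,j=3): S=81.4551, (K−S)⁺=0.0000, hold=0.0000 ⇒ V=0.0000 continue | (k=5,j=4): S=98.5875, (K−S)⁺=0.0000, hold=0.0000 ⇒ V=0.0000 continue | (k=5,j=5): S=119.3234, (K−S)⁺=0.0000, hold=0.0000 ⇒ V=0.0000 continue  boundary S*=45.9417
step 4: (k=4,j=0): S=50.5428, (K−S)⁺=10.0372, hold=9.6211 ⇒ V=10.0372 exercise | (k=4,j=1): S=61.1734, (K−S)⁺=0.0000, hold=3.0853 ⇒ V=3.0853 continue | (k=4,j=2): S=74.0400, (K−S)⁺=0.0000, hold=0.4461 ⇒ V=0.4461 continue | (k=4,j=3): S=89.6128, (K−S)⁺=0.0000, hold=0.0000 ⇒ V=0.0000 continue | (k=4,j=4): S=108.4610, (K−S)⁺=0.0000, hold=0.0000 ⇒ V=0.0000 continue  boundary S*=50.5428
step 3: (k=3,j=0): S=55.6046, (K−S)⁺=4.9754, hold=6.1558 ⇒ V=6.1558 continue | (k=3,j=1): S=67.2999, (K−S)⁺=0.0000, hold=1.6214 ⇒ V=1.6214 continue | (k=3,j=2): S=81.4551, (K−S)⁺=0.0000, hold=0.1996 ⇒ V=0.1996 continue | (k=3,j=3): S=98.5875, (K−S)⁺=0.0000, hold=0.0000 ⇒ V=0.0000 continue  boundary S*=-
step 2: (k=2,j=0): S=61.1734, (K−S)⁺=0.0000, hold=3.6293 ⇒ V=3.6293 continue | (k=2,j=1): S=74.0400, (K−S)⁺=0.0000, hold=0.8333 ⇒ V=0.8333 continue | (k=2,j=2): S=89.6128, (K−S)⁺=0.0000, hold=0.0893 ⇒ V=0.0893 continue  boundary S*=-
step 1: (k=1,j=0): S=67.2999, (K−S)⁺=0.0000, hold=2.0736 ⇒ V=2.0736 continue | (k=1,j=1): S=81.4551, (K−S)⁺=0.0000, hold=0.4211 ⇒ V=0.4211 continue  boundary S*=-
step 0: (k=0,j=0): S=74.0400, (K−S)⁺=0.0000, hold=1.1552 ⇒ V=1.1552 continue  boundary S*=-

price = 1.1552
boundary = - - - - 50.5428 45.9417 50.5428 55.6046
tree:
1.1552
2.0736 0.4211
3.6293 0.8333 0.0893
6.1558 1.6214 0.1996 0.0000
10.0372 3.0853 0.4461 0.0000 0.0000
14.6383 5.6929 0.9966 0.0000 0.0000 0.0000
18.8205 10.0372 2.2268 0.0000 0.0000 0.0000 0.0000
22.6220 14.6383 4.9754 0.0000 0.0000 0.0000 0.0000 0.0000
26.0774 18.8205 10.0372 0.0000 0.0000 0.0000 0.0000 0.0000 0.0000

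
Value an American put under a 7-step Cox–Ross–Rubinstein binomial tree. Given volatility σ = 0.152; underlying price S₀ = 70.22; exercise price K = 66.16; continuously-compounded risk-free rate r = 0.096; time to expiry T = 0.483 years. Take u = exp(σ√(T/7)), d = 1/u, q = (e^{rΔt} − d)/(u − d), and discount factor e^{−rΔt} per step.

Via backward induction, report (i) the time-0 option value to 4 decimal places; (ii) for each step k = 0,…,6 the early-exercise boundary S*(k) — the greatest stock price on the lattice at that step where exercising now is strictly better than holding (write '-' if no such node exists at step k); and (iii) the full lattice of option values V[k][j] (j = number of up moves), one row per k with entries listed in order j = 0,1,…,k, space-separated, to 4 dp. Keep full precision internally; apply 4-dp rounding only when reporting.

Δt=0.06900  u=1.04073  d=0.96086  q=0.57322  discount=0.99340
step 7 (expiry): payoffs max(K−S,0) = 13.0618 8.6478 3.8668 0.0000 0.0000 0.0000 0.0000 0.0000
step 6: (k=6,j=0): S=55.2612, (K−S)⁺=10.8988, hold=10.4620 ⇒ V=10.8988 exercise | (k=6,j=1): S=59.8550, (K−S)⁺=6.3050, hold=5.8682 ⇒ V=6.3050 exercise | (k=6,j=2): S=64.8307, (K−S)⁺=1.3293, hold=1.6394 ⇒ V=1.6394 continue | (k=6,j=3): S=70.2200, (K−S)⁺=0.0000, hold=0.0000 ⇒ V=0.0000 continue | (k=6,j=4): S=76.0573, (K−S)⁺=0.0000, hold=0.0000 ⇒ V=0.0000 continue | (k=6,j=5): S=82.3799, (K−S)⁺=0.0000, hold=0.0000 ⇒ V=0.0000 continue | (k=6,j=6): S=89.2281, (K−S)⁺=0.0000, hold=0.0000 ⇒ V=0.0000 continue  boundary S*=59.8550
step 5: (k=5,j=0): S=57.5122, (K−S)⁺=8.6478, hold=8.2110 ⇒ V=8.6478 exercise | (k=5,j=1): S=62.2932, (K−S)⁺=3.8668, hold=3.6066 ⇒ V=3.8668 exercise | (k=5,j=2): S=67.4716, (K−S)⁺=0.0000, hold=0.6950 ⇒ V=0.6950 continue | (k=5,j=3): S=73.0804, (K−S)⁺=0.0000, hold=0.0000 ⇒ V=0.0000 continue | (k=5,j=4): S=79.1555, (K−S)⁺=0.0000, hold=0.0000 ⇒ V=0.0000 continue | (k=5,j=5): S=85.7357, (K−S)⁺=0.0000, hold=0.0000 ⇒ V=0.0000 continue  boundary S*=62.2932
step 4: (k=4,j=0): S=59.8550, (K−S)⁺=6.3050, hold=5.8682 ⇒ V=6.3050 exercise | (k=4,j=1): S=64.8307, (K−S)⁺=1.3293, hold=2.0352 ⇒ V=2.0352 continue | (k=4,j=2): S=70.2200, (K−S)⁺=0.0000, hold=0.2947 ⇒ V=0.2947 continue | (k=4,j=3): S=76.0573, (K−S)⁺=0.0000, hold=0.0000 ⇒ V=0.0000 continue | (k=4,j=4): S=82.3799, (K−S)⁺=0.0000, hold=0.0000 ⇒ V=0.0000 continue  boundary S*=59.8550
step 3: (k=3,j=0): S=62.2932, (K−S)⁺=3.8668, hold=3.8320 ⇒ V=3.8668 exercise | (k=3,j=1): S=67.4716, (K−S)⁺=0.0000, hold=1.0306 ⇒ V=1.0306 continue | (k=3,j=2): S=73.0804, (K−S)⁺=0.0000, hold=0.1249 ⇒ V=0.1249 continue | (k=3,j=3): S=79.1555, (K−S)⁺=0.0000, hold=0.0000 ⇒ V=0.0000 continue  boundary S*=62.2932
step 2: (k=2,j=0): S=64.8307, (K−S)⁺=1.3293, hold=2.2262 ⇒ V=2.2262 continue | (k=2,j=1): S=70.2200, (K−S)⁺=0.0000, hold=0.5081 ⇒ V=0.5081 continue | (k=2,j=2): S=76.0573, (K−S)⁺=0.0000, hold=0.0530 ⇒ V=0.0530 continue  boundary S*=-
step 1: (k=1,j=0): S=67.4716, (K−S)⁺=0.0000, hold=1.2332 ⇒ V=1.2332 continue | (k=1,j=1): S=73.0804, (K−S)⁺=0.0000, hold=0.2456 ⇒ V=0.2456 continue  boundary S*=-
step 0: (k=0,j=0): S=70.2200, (K−S)⁺=0.0000, hold=0.6626 ⇒ V=0.6626 continue  boundary S*=-

price = 0.6626
boundary = - - - 62.2932 59.8550 62.2932 59.8550
tree:
0.6626
1.2332 0.2456
2.2262 0.5081 0.0530
3.8668 1.0306 0.1249 0.0000
6.3050 2.0352 0.2947 0.0000 0.0000
8.6478 3.8668 0.6950 0.0000 0.0000 0.0000
10.8988 6.3050 1.6394 0.0000 0.0000 0.0000 0.0000
13.0618 8.6478 3.8668 0.0000 0.0000 0.0000 0.0000 0.0000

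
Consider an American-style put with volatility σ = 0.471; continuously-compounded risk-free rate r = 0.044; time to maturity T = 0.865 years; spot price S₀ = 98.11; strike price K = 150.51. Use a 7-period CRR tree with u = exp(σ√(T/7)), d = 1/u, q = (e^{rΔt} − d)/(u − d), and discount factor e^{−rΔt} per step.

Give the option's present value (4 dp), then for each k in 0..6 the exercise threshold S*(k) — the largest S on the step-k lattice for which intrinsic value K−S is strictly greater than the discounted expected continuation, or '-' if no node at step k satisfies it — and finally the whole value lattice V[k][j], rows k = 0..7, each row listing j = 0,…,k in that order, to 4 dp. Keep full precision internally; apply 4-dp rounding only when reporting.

price = 54.3095
boundary = - 83.1395 70.4533 83.1395 98.1100 83.1395 98.1100
tree:
54.3095
67.3705 40.5021
80.0567 53.2839 26.8448
90.8071 67.3705 38.3316 14.4617
99.9171 80.0567 52.4000 23.2279 4.9422
107.6370 90.8071 67.3705 35.9243 9.4667 0.0000
114.1789 99.9171 80.0567 52.4000 18.1332 0.0000 0.0000
119.7227 107.6370 90.8071 67.3705 34.7338 0.0000 0.0000 0.0000

Δt=0.12357, u=1.18006, d=0.84741, q=0.47509, disc=e^(-rΔt)=0.99458
k=7 terminal: V=max(K-S,0) → 119.7227 107.6370 90.8071 67.3705 34.7338 0.0000 0.0000 0.0000
k=6: j=0 S=36.3311 intr=114.1789 cont=113.3628 V=114.1789[EX]; j=1 S=50.5929 intr=99.9171 cont=99.1009 V=99.9171[EX]; j=2 S=70.4533 intr=80.0567 cont=79.2405 V=80.0567[EX]; j=3 S=98.1100 intr=52.4000 cont=51.5839 V=52.4000[EX]; j=4 S=136.6234 intr=13.8866 cont=18.1332 V=18.1332[hold]; j=5 S=190.2553 intr=0.0000 cont=0.0000 V=0.0000[hold]; j=6 S=264.9405 intr=0.0000 cont=0.0000 V=0.0000[hold]  S*(6)=98.1100
k=5: j=0 S=42.8730 intr=107.6370 cont=106.8209 V=107.6370[EX]; j=1 S=59.7029 intr=90.8071 cont=89.9909 V=90.8071[EX]; j=2 S=83.1395 intr=67.3705 cont=66.5544 V=67.3705[EX]; j=3 S=115.7762 intr=34.7338 cont=35.9243 V=35.9243[hold]; j=4 S=161.2244 intr=0.0000 cont=9.4667 V=9.4667[hold]; j=5 S=224.5135 intr=0.0000 cont=0.0000 V=0.0000[hold]  S*(5)=83.1395
k=4: j=0 S=50.5929 intr=99.9171 cont=99.1009 V=99.9171[EX]; j=1 S=70.4533 intr=80.0567 cont=79.2405 V=80.0567[EX]; j=2 S=98.1100 intr=52.4000 cont=52.1464 V=52.4000[EX]; j=3 S=136.6234 intr=13.8866 cont=23.2279 V=23.2279[hold]; j=4 S=190.2553 intr=0.0000 cont=4.9422 V=4.9422[hold]  S*(4)=98.1100
k=3: j=0 S=59.7029 intr=90.8071 cont=89.9909 V=90.8071[EX]; j=1 S=83.1395 intr=67.3705 cont=66.5544 V=67.3705[EX]; j=2 S=115.7762 intr=34.7338 cont=38.3316 V=38.3316[hold]; j=3 S=161.2244 intr=0.0000 cont=14.4617 V=14.4617[hold]  S*(3)=83.1395
k=2: j=0 S=70.4533 intr=80.0567 cont=79.2405 V=80.0567[EX]; j=1 S=98.1100 intr=52.4000 cont=53.2839 V=53.2839[hold]; j=2 S=136.6234 intr=13.8866 cont=26.8448 V=26.8448[hold]  S*(2)=70.4533
k=1: j=0 S=83.1395 intr=67.3705 cont=66.9720 V=67.3705[EX]; j=1 S=115.7762 intr=34.7338 cont=40.5021 V=40.5021[hold]  S*(1)=83.1395
k=0: j=0 S=98.1100 intr=52.4000 cont=54.3095 V=54.3095[hold]  S*(0)=-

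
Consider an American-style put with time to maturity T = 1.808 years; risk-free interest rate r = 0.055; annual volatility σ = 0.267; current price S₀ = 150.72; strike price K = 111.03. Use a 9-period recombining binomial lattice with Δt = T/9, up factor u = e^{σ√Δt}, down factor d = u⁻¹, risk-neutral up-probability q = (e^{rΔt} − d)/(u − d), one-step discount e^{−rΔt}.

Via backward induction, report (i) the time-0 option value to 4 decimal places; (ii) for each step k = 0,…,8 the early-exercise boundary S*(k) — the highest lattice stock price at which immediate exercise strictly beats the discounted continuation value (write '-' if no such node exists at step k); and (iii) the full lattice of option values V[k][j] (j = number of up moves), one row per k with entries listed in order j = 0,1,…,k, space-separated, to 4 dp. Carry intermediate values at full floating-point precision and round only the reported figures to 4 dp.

price = 3.1740
boundary = - - - - - 82.8530 73.5082 82.8530 93.3858
tree:
3.1740
5.1813 1.3627
8.2730 2.3977 0.4228
12.8684 4.1479 0.8103 0.0691
19.4011 7.0282 1.5401 0.1444 0.0000
28.1770 11.6009 2.8977 0.3020 0.0000 0.0000
37.5218 18.5061 5.3845 0.6315 0.0000 0.0000 0.0000
45.8126 28.1770 9.8485 1.3203 0.0000 0.0000 0.0000 0.0000
53.1683 37.5218 17.6442 2.7607 0.0000 0.0000 0.0000 0.0000 0.0000
59.6944 45.8126 28.1770 5.7724 0.0000 0.0000 0.0000 0.0000 0.0000 0.0000

params: Δt=0.20089 u=1.12713 d=0.88721 q=0.51643 e^(-rΔt)=0.98901
t_9 payoffs: 59.6944 45.8126 28.1770 5.7724 0.0000 0.0000 0.0000 0.0000 0.0000 0.0000
t_8: node(8,0) S=57.8617 payoff=53.1683 vs cont=51.9483 → 53.1683 [stop]  node(8,1) S=73.5082 payoff=37.5218 vs cont=36.3018 → 37.5218 [stop]  node(8,2) S=93.3858 payoff=17.6442 vs cont=16.4242 → 17.6442 [stop]  node(8,3) S=118.6386 payoff=0.0000 vs cont=2.7607 → 2.7607 [wait]  node(8,4) S=150.7200 payoff=0.0000 vs cont=0.0000 → 0.0000 [wait]  node(8,5) S=191.4767 payoff=0.0000 vs cont=0.0000 → 0.0000 [wait]  node(8,6) S=243.2545 payoff=0.0000 vs cont=0.0000 → 0.0000 [wait]  node(8,7) S=309.0337 payoff=0.0000 vs cont=0.0000 → 0.0000 [wait]  node(8,8) S=392.6005 payoff=0.0000 vs cont=0.0000 → 0.0000 [wait]  ⇒ S*(8)=93.3858
t_7: node(7,0) S=65.2174 payoff=45.8126 vs cont=44.5926 → 45.8126 [stop]  node(7,1) S=82.8530 payoff=28.1770 vs cont=26.9570 → 28.1770 [stop]  node(7,2) S=105.2576 payoff=5.7724 vs cont=9.8485 → 9.8485 [wait]  node(7,3) S=133.7206 payoff=0.0000 vs cont=1.3203 → 1.3203 [wait]  node(7,4) S=169.8804 payoff=0.0000 vs cont=0.0000 → 0.0000 [wait]  node(7,5) S=215.8183 payoff=0.0000 vs cont=0.0000 → 0.0000 [wait]  node(7,6) S=274.1785 payoff=0.0000 vs cont=0.0000 → 0.0000 [wait]  node(7,7) S=348.3199 payoff=0.0000 vs cont=0.0000 → 0.0000 [wait]  ⇒ S*(7)=82.8530
t_6: node(6,0) S=73.5082 payoff=37.5218 vs cont=36.3018 → 37.5218 [stop]  node(6,1) S=93.3858 payoff=17.6442 vs cont=18.5061 → 18.5061 [wait]  node(6,2) S=118.6386 payoff=0.0000 vs cont=5.3845 → 5.3845 [wait]  node(6,3) S=150.7200 payoff=0.0000 vs cont=0.6315 → 0.6315 [wait]  node(6,4) S=191.4767 payoff=0.0000 vs cont=0.0000 → 0.0000 [wait]  node(6,5) S=243.2545 payoff=0.0000 vs cont=0.0000 → 0.0000 [wait]  node(6,6) S=309.0337 payoff=0.0000 vs cont=0.0000 → 0.0000 [wait]  ⇒ S*(6)=73.5082
t_5: node(5,0) S=82.8530 payoff=28.1770 vs cont=27.3972 → 28.1770 [stop]  node(5,1) S=105.2576 payoff=5.7724 vs cont=11.6009 → 11.6009 [wait]  node(5,2) S=133.7206 payoff=0.0000 vs cont=2.8977 → 2.8977 [wait]  node(5,3) S=169.8804 payoff=0.0000 vs cont=0.3020 → 0.3020 [wait]  node(5,4) S=215.8183 payoff=0.0000 vs cont=0.0000 → 0.0000 [wait]  node(5,5) S=274.1785 payoff=0.0000 vs cont=0.0000 → 0.0000 [wait]  ⇒ S*(5)=82.8530
t_4: node(4,0) S=93.3858 payoff=17.6442 vs cont=19.4011 → 19.4011 [wait]  node(4,1) S=118.6386 payoff=0.0000 vs cont=7.0282 → 7.0282 [wait]  node(4,2) S=150.7200 payoff=0.0000 vs cont=1.5401 → 1.5401 [wait]  node(4,3) S=191.4767 payoff=0.0000 vs cont=0.1444 → 0.1444 [wait]  node(4,4) S=243.2545 payoff=0.0000 vs cont=0.0000 → 0.0000 [wait]  ⇒ S*(4)=-
t_3: node(3,0) S=105.2576 payoff=5.7724 vs cont=12.8684 → 12.8684 [wait]  node(3,1) S=133.7206 payoff=0.0000 vs cont=4.1479 → 4.1479 [wait]  node(3,2) S=169.8804 payoff=0.0000 vs cont=0.8103 → 0.8103 [wait]  node(3,3) S=215.8183 payoff=0.0000 vs cont=0.0691 → 0.0691 [wait]  ⇒ S*(3)=-
t_2: node(2,0) S=118.6386 payoff=0.0000 vs cont=8.2730 → 8.2730 [wait]  node(2,1) S=150.7200 payoff=0.0000 vs cont=2.3977 → 2.3977 [wait]  node(2,2) S=191.4767 payoff=0.0000 vs cont=0.4228 → 0.4228 [wait]  ⇒ S*(2)=-
t_1: node(1,0) S=133.7206 payoff=0.0000 vs cont=5.1813 → 5.1813 [wait]  node(1,1) S=169.8804 payoff=0.0000 vs cont=1.3627 → 1.3627 [wait]  ⇒ S*(1)=-
t_0: node(0,0) S=150.7200 payoff=0.0000 vs cont=3.1740 → 3.1740 [wait]  ⇒ S*(0)=-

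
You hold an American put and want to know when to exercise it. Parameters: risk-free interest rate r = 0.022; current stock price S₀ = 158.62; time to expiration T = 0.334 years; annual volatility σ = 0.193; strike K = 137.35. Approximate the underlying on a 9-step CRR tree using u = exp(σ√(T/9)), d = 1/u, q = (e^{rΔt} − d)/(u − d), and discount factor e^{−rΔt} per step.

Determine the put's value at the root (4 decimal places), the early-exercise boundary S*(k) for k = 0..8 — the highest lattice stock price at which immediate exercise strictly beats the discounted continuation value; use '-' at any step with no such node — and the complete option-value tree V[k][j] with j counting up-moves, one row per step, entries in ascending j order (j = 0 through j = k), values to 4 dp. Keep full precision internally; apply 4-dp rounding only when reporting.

price = 0.6934
boundary = - - - - - - - 122.2724 126.9041
tree:
0.6934
1.1618 0.2294
1.9130 0.4176 0.0428
3.0848 0.7521 0.0859 0.0000
4.8496 1.3369 0.1726 0.0000 0.0000
7.3880 2.3361 0.3466 0.0000 0.0000 0.0000
10.8199 3.9911 0.6960 0.0000 0.0000 0.0000 0.0000
15.0776 6.6085 1.3979 0.0000 0.0000 0.0000 0.0000 0.0000
19.5402 10.4459 2.8076 0.0000 0.0000 0.0000 0.0000 0.0000 0.0000
23.8399 15.0776 5.6388 0.0000 0.0000 0.0000 0.0000 0.0000 0.0000 0.0000

params: Δt=0.03711 u=1.03788 d=0.96350 q=0.50169 e^(-rΔt)=0.99918
t_9 payoffs: 23.8399 15.0776 5.6388 0.0000 0.0000 0.0000 0.0000 0.0000 0.0000 0.0000
t_8: node(8,0) S=117.8098 payoff=19.5402 vs cont=19.4281 → 19.5402 [stop]  node(8,1) S=126.9041 payoff=10.4459 vs cont=10.3338 → 10.4459 [stop]  node(8,2) S=136.7004 payoff=0.6496 vs cont=2.8076 → 2.8076 [wait]  node(8,3) S=147.2529 payoff=0.0000 vs cont=0.0000 → 0.0000 [wait]  node(8,4) S=158.6200 payoff=0.0000 vs cont=0.0000 → 0.0000 [wait]  node(8,5) S=170.8646 payoff=0.0000 vs cont=0.0000 → 0.0000 [wait]  node(8,6) S=184.0544 payoff=0.0000 vs cont=0.0000 → 0.0000 [wait]  node(8,7) S=198.2624 payoff=0.0000 vs cont=0.0000 → 0.0000 [wait]  node(8,8) S=213.5672 payoff=0.0000 vs cont=0.0000 → 0.0000 [wait]  ⇒ S*(8)=126.9041
t_7: node(7,0) S=122.2724 payoff=15.0776 vs cont=14.9655 → 15.0776 [stop]  node(7,1) S=131.7112 payoff=5.6388 vs cont=6.6085 → 6.6085 [wait]  node(7,2) S=141.8786 payoff=0.0000 vs cont=1.3979 → 1.3979 [wait]  node(7,3) S=152.8308 payoff=0.0000 vs cont=0.0000 → 0.0000 [wait]  node(7,4) S=164.6285 payoff=0.0000 vs cont=0.0000 → 0.0000 [wait]  node(7,5) S=177.3369 payoff=0.0000 vs cont=0.0000 → 0.0000 [wait]  node(7,6) S=191.0263 payoff=0.0000 vs cont=0.0000 → 0.0000 [wait]  node(7,7) S=205.7725 payoff=0.0000 vs cont=0.0000 → 0.0000 [wait]  ⇒ S*(7)=122.2724
t_6: node(6,0) S=126.9041 payoff=10.4459 vs cont=10.8199 → 10.8199 [wait]  node(6,1) S=136.7004 payoff=0.6496 vs cont=3.9911 → 3.9911 [wait]  node(6,2) S=147.2529 payoff=0.0000 vs cont=0.6960 → 0.6960 [wait]  node(6,3) S=158.6200 payoff=0.0000 vs cont=0.0000 → 0.0000 [wait]  node(6,4) S=170.8646 payoff=0.0000 vs cont=0.0000 → 0.0000 [wait]  node(6,5) S=184.0544 payoff=0.0000 vs cont=0.0000 → 0.0000 [wait]  node(6,6) S=198.2624 payoff=0.0000 vs cont=0.0000 → 0.0000 [wait]  ⇒ S*(6)=-
t_5: node(5,0) S=131.7112 payoff=5.6388 vs cont=7.3880 → 7.3880 [wait]  node(5,1) S=141.8786 payoff=0.0000 vs cont=2.3361 → 2.3361 [wait]  node(5,2) S=152.8308 payoff=0.0000 vs cont=0.3466 → 0.3466 [wait]  node(5,3) S=164.6285 payoff=0.0000 vs cont=0.0000 → 0.0000 [wait]  node(5,4) S=177.3369 payoff=0.0000 vs cont=0.0000 → 0.0000 [wait]  node(5,5) S=191.0263 payoff=0.0000 vs cont=0.0000 → 0.0000 [wait]  ⇒ S*(5)=-
t_4: node(4,0) S=136.7004 payoff=0.6496 vs cont=4.8496 → 4.8496 [wait]  node(4,1) S=147.2529 payoff=0.0000 vs cont=1.3369 → 1.3369 [wait]  node(4,2) S=158.6200 payoff=0.0000 vs cont=0.1726 → 0.1726 [wait]  node(4,3) S=170.8646 payoff=0.0000 vs cont=0.0000 → 0.0000 [wait]  node(4,4) S=184.0544 payoff=0.0000 vs cont=0.0000 → 0.0000 [wait]  ⇒ S*(4)=-
t_3: node(3,0) S=141.8786 payoff=0.0000 vs cont=3.0848 → 3.0848 [wait]  node(3,1) S=152.8308 payoff=0.0000 vs cont=0.7521 → 0.7521 [wait]  node(3,2) S=164.6285 payoff=0.0000 vs cont=0.0859 → 0.0859 [wait]  node(3,3) S=177.3369 payoff=0.0000 vs cont=0.0000 → 0.0000 [wait]  ⇒ S*(3)=-
t_2: node(2,0) S=147.2529 payoff=0.0000 vs cont=1.9130 → 1.9130 [wait]  node(2,1) S=158.6200 payoff=0.0000 vs cont=0.4176 → 0.4176 [wait]  node(2,2) S=170.8646 payoff=0.0000 vs cont=0.0428 → 0.0428 [wait]  ⇒ S*(2)=-
t_1: node(1,0) S=152.8308 payoff=0.0000 vs cont=1.1618 → 1.1618 [wait]  node(1,1) S=164.6285 payoff=0.0000 vs cont=0.2294 → 0.2294 [wait]  ⇒ S*(1)=-
t_0: node(0,0) S=158.6200 payoff=0.0000 vs cont=0.6934 → 0.6934 [wait]  ⇒ S*(0)=-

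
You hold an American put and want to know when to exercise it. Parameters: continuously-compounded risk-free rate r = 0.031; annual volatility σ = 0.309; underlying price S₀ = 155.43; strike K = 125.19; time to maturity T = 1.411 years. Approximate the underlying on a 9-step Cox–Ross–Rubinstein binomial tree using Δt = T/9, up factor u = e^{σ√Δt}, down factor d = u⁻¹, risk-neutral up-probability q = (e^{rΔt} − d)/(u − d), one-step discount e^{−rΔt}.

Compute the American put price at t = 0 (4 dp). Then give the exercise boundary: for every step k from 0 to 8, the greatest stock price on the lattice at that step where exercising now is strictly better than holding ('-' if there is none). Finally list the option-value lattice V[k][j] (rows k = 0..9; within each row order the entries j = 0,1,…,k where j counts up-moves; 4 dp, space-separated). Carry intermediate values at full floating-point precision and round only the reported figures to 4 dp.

price = 7.4610
boundary = - - - - - 84.3057 74.5970 84.3057 95.2780
tree:
7.4610
11.1239 3.7125
16.1714 5.9666 1.3969
22.8293 9.3837 2.4595 0.3017
31.1501 14.3722 4.2707 0.5937 0.0000
40.8843 21.3007 7.2841 1.1682 0.0000 0.0000
50.5930 30.2904 12.1304 2.2986 0.0000 0.0000 0.0000
59.1836 40.8843 19.5352 4.5229 0.0000 0.0000 0.0000 0.0000
66.7849 50.5930 29.9120 8.8997 0.0000 0.0000 0.0000 0.0000 0.0000
73.5109 59.1836 40.8843 17.5117 0.0000 0.0000 0.0000 0.0000 0.0000 0.0000

Δt=0.15678, u=1.13015, d=0.88484, q=0.48931, disc=e^(-rΔt)=0.99515
k=9 terminal: V=max(K-S,0) → 73.5109 59.1836 40.8843 17.5117 0.0000 0.0000 0.0000 0.0000 0.0000 0.0000
k=8: j=0 S=58.4051 intr=66.7849 cont=66.1780 V=66.7849[EX]; j=1 S=74.5970 intr=50.5930 cont=49.9860 V=50.5930[EX]; j=2 S=95.2780 intr=29.9120 cont=29.3050 V=29.9120[EX]; j=3 S=121.6925 intr=3.4975 cont=8.8997 V=8.8997[hold]; j=4 S=155.4300 intr=0.0000 cont=0.0000 V=0.0000[hold]; j=5 S=198.5208 intr=0.0000 cont=0.0000 V=0.0000[hold]; j=6 S=253.5578 intr=0.0000 cont=0.0000 V=0.0000[hold]; j=7 S=323.8531 intr=0.0000 cont=0.0000 V=0.0000[hold]; j=8 S=413.6367 intr=0.0000 cont=0.0000 V=0.0000[hold]  S*(8)=95.2780
k=7: j=0 S=66.0064 intr=59.1836 cont=58.5766 V=59.1836[EX]; j=1 S=84.3057 intr=40.8843 cont=40.2773 V=40.8843[EX]; j=2 S=107.6783 intr=17.5117 cont=19.5352 V=19.5352[hold]; j=3 S=137.5306 intr=0.0000 cont=4.5229 V=4.5229[hold]; j=4 S=175.6590 intr=0.0000 cont=0.0000 V=0.0000[hold]; j=5 S=224.3579 intr=0.0000 cont=0.0000 V=0.0000[hold]; j=6 S=286.5580 intr=0.0000 cont=0.0000 V=0.0000[hold]; j=7 S=366.0021 intr=0.0000 cont=0.0000 V=0.0000[hold]  S*(7)=84.3057
k=6: j=0 S=74.5970 intr=50.5930 cont=49.9860 V=50.5930[EX]; j=1 S=95.2780 intr=29.9120 cont=30.2904 V=30.2904[hold]; j=2 S=121.6925 intr=3.4975 cont=12.1304 V=12.1304[hold]; j=3 S=155.4300 intr=0.0000 cont=2.2986 V=2.2986[hold]; j=4 S=198.5208 intr=0.0000 cont=0.0000 V=0.0000[hold]; j=5 S=253.5578 intr=0.0000 cont=0.0000 V=0.0000[hold]; j=6 S=323.8531 intr=0.0000 cont=0.0000 V=0.0000[hold]  S*(6)=74.5970
k=5: j=0 S=84.3057 intr=40.8843 cont=40.4615 V=40.8843[EX]; j=1 S=107.6783 intr=17.5117 cont=21.3007 V=21.3007[hold]; j=2 S=137.5306 intr=0.0000 cont=7.2841 V=7.2841[hold]; j=3 S=175.6590 intr=0.0000 cont=1.1682 V=1.1682[hold]; j=4 S=224.3579 intr=0.0000 cont=0.0000 V=0.0000[hold]; j=5 S=286.5580 intr=0.0000 cont=0.0000 V=0.0000[hold]  S*(5)=84.3057
k=4: j=0 S=95.2780 intr=29.9120 cont=31.1501 V=31.1501[hold]; j=1 S=121.6925 intr=3.4975 cont=14.3722 V=14.3722[hold]; j=2 S=155.4300 intr=0.0000 cont=4.2707 V=4.2707[hold]; j=3 S=198.5208 intr=0.0000 cont=0.5937 V=0.5937[hold]; j=4 S=253.5578 intr=0.0000 cont=0.0000 V=0.0000[hold]  S*(4)=-
k=3: j=0 S=107.6783 intr=17.5117 cont=22.8293 V=22.8293[hold]; j=1 S=137.5306 intr=0.0000 cont=9.3837 V=9.3837[hold]; j=2 S=175.6590 intr=0.0000 cont=2.4595 V=2.4595[hold]; j=3 S=224.3579 intr=0.0000 cont=0.3017 V=0.3017[hold]  S*(3)=-
k=2: j=0 S=121.6925 intr=3.4975 cont=16.1714 V=16.1714[hold]; j=1 S=155.4300 intr=0.0000 cont=5.9666 V=5.9666[hold]; j=2 S=198.5208 intr=0.0000 cont=1.3969 V=1.3969[hold]  S*(2)=-
k=1: j=0 S=137.5306 intr=0.0000 cont=11.1239 V=11.1239[hold]; j=1 S=175.6590 intr=0.0000 cont=3.7125 V=3.7125[hold]  S*(1)=-
k=0: j=0 S=155.4300 intr=0.0000 cont=7.4610 V=7.4610[hold]  S*(0)=-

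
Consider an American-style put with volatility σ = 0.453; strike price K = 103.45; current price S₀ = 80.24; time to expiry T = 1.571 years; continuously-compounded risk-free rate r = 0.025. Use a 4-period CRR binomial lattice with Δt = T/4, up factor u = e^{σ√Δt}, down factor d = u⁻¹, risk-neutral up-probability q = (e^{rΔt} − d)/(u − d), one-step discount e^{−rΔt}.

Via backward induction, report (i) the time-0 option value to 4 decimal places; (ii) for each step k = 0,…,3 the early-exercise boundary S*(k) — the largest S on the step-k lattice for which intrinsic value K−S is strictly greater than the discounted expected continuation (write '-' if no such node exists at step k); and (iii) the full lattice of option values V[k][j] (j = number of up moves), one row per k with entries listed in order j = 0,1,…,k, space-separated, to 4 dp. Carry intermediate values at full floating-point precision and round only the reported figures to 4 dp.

params: Δt=0.39275 u=1.32829 d=0.75285 q=0.44665 e^(-rΔt)=0.99023
t_4 payoffs: 77.6739 57.9718 23.2100 0.0000 0.0000
t_3: node(3,0) S=34.2381 payoff=69.2119 vs cont=68.2011 → 69.2119 [stop]  node(3,1) S=60.4084 payoff=43.0416 vs cont=42.0308 → 43.0416 [stop]  node(3,2) S=106.5822 payoff=0.0000 vs cont=12.7179 → 12.7179 [wait]  node(3,3) S=188.0493 payoff=0.0000 vs cont=0.0000 → 0.0000 [wait]  ⇒ S*(3)=60.4084
t_2: node(2,0) S=45.4782 payoff=57.9718 vs cont=56.9610 → 57.9718 [stop]  node(2,1) S=80.2400 payoff=23.2100 vs cont=29.2094 → 29.2094 [wait]  node(2,2) S=141.5723 payoff=0.0000 vs cont=6.9687 → 6.9687 [wait]  ⇒ S*(2)=45.4782
t_1: node(1,0) S=60.4084 payoff=43.0416 vs cont=44.6843 → 44.6843 [wait]  node(1,1) S=106.5822 payoff=0.0000 vs cont=19.0873 → 19.0873 [wait]  ⇒ S*(1)=-
t_0: node(0,0) S=80.2400 payoff=23.2100 vs cont=32.9266 → 32.9266 [wait]  ⇒ S*(0)=-

price = 32.9266
boundary = - - 45.4782 60.4084
tree:
32.9266
44.6843 19.0873
57.9718 29.2094 6.9687
69.2119 43.0416 12.7179 0.0000
77.6739 57.9718 23.2100 0.0000 0.0000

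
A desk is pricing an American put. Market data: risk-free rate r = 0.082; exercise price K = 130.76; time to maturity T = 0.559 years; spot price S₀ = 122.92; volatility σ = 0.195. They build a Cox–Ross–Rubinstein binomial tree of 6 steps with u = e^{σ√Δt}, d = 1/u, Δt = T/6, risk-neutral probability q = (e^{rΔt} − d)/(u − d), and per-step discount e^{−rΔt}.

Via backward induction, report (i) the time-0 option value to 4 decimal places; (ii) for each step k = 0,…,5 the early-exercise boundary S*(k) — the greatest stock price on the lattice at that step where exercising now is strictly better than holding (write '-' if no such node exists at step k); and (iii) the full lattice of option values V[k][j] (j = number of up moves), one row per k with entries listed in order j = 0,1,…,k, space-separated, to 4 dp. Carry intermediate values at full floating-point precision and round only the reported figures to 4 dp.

price = 9.6711
boundary = - 115.8172 109.1249 115.8172 109.1249 115.8172
tree:
9.6711
14.9428 5.4843
21.6351 9.2409 2.4812
27.9407 14.9428 4.6955 0.7005
33.8820 21.6351 8.5917 1.5669 0.0000
39.4799 27.9407 14.9428 3.5050 0.0000 0.0000
44.7544 33.8820 21.6351 7.8400 0.0000 0.0000 0.0000

params: Δt=0.09317 u=1.06133 d=0.94222 q=0.54951 e^(-rΔt)=0.99239
t_6 payoffs: 44.7544 33.8820 21.6351 7.8400 0.0000 0.0000 0.0000
t_5: node(5,0) S=91.2801 payoff=39.4799 vs cont=38.4848 → 39.4799 [stop]  node(5,1) S=102.8193 payoff=27.9407 vs cont=26.9456 → 27.9407 [stop]  node(5,2) S=115.8172 payoff=14.9428 vs cont=13.9476 → 14.9428 [stop]  node(5,3) S=130.4583 payoff=0.3017 vs cont=3.5050 → 3.5050 [wait]  node(5,4) S=146.9503 payoff=0.0000 vs cont=0.0000 → 0.0000 [wait]  node(5,5) S=165.5271 payoff=0.0000 vs cont=0.0000 → 0.0000 [wait]  ⇒ S*(5)=115.8172
t_4: node(4,0) S=96.8780 payoff=33.8820 vs cont=32.8868 → 33.8820 [stop]  node(4,1) S=109.1249 payoff=21.6351 vs cont=20.6399 → 21.6351 [stop]  node(4,2) S=122.9200 payoff=7.8400 vs cont=8.5917 → 8.5917 [wait]  node(4,3) S=138.4590 payoff=0.0000 vs cont=1.5669 → 1.5669 [wait]  node(4,4) S=155.9624 payoff=0.0000 vs cont=0.0000 → 0.0000 [wait]  ⇒ S*(4)=109.1249
t_3: node(3,0) S=102.8193 payoff=27.9407 vs cont=26.9456 → 27.9407 [stop]  node(3,1) S=115.8172 payoff=14.9428 vs cont=14.3575 → 14.9428 [stop]  node(3,2) S=130.4583 payoff=0.3017 vs cont=4.6955 → 4.6955 [wait]  node(3,3) S=146.9503 payoff=0.0000 vs cont=0.7005 → 0.7005 [wait]  ⇒ S*(3)=115.8172
t_2: node(2,0) S=109.1249 payoff=21.6351 vs cont=20.6399 → 21.6351 [stop]  node(2,1) S=122.9200 payoff=7.8400 vs cont=9.2409 → 9.2409 [wait]  node(2,2) S=138.4590 payoff=0.0000 vs cont=2.4812 → 2.4812 [wait]  ⇒ S*(2)=109.1249
t_1: node(1,0) S=115.8172 payoff=14.9428 vs cont=14.7116 → 14.9428 [stop]  node(1,1) S=130.4583 payoff=0.3017 vs cont=5.4843 → 5.4843 [wait]  ⇒ S*(1)=115.8172
t_0: node(0,0) S=122.9200 payoff=7.8400 vs cont=9.6711 → 9.6711 [wait]  ⇒ S*(0)=-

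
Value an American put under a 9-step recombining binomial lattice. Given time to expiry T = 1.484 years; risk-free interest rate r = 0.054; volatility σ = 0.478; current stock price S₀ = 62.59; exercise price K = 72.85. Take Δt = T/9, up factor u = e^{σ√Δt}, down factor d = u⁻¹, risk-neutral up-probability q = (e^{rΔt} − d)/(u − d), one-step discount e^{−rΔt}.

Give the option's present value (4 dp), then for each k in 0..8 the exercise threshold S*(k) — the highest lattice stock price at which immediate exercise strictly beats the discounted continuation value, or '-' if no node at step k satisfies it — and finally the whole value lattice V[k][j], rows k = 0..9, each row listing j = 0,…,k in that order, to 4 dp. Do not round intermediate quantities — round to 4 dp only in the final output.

price = 18.2267
boundary = - - - 34.9636 42.4534 34.9636 42.4534 51.5476 42.4534
tree:
18.2267
23.9939 12.1838
30.6454 17.0804 6.9909
37.8864 23.2045 10.6207 3.1031
44.0548 30.3966 15.6775 5.2210 0.8163
49.1350 37.8864 22.3273 8.6091 1.5674 0.0000
53.3188 44.0548 30.3966 13.8123 3.0095 0.0000 0.0000
56.7646 49.1350 37.8864 21.3024 5.7783 0.0000 0.0000 0.0000
59.6025 53.3188 44.0548 30.3966 11.0947 0.0000 0.0000 0.0000 0.0000
61.9396 56.7646 49.1350 37.8864 21.3024 0.0000 0.0000 0.0000 0.0000 0.0000

Δt=0.16489, u=1.21422, d=0.82358, q=0.47452, disc=e^(-rΔt)=0.99114
k=9 terminal: V=max(K-S,0) → 61.9396 56.7646 49.1350 37.8864 21.3024 0.0000 0.0000 0.0000 0.0000 0.0000
k=8: j=0 S=13.2475 intr=59.6025 cont=58.9567 V=59.6025[EX]; j=1 S=19.5312 intr=53.3188 cont=52.6731 V=53.3188[EX]; j=2 S=28.7952 intr=44.0548 cont=43.4090 V=44.0548[EX]; j=3 S=42.4534 intr=30.3966 cont=29.7508 V=30.3966[EX]; j=4 S=62.5900 intr=10.2600 cont=11.0947 V=11.0947[hold]; j=5 S=92.2778 intr=0.0000 cont=0.0000 V=0.0000[hold]; j=6 S=136.0472 intr=0.0000 cont=0.0000 V=0.0000[hold]; j=7 S=200.5774 intr=0.0000 cont=0.0000 V=0.0000[hold]; j=8 S=295.7157 intr=0.0000 cont=0.0000 V=0.0000[hold]  S*(8)=42.4534
k=7: j=0 S=16.0854 intr=56.7646 cont=56.1188 V=56.7646[EX]; j=1 S=23.7150 intr=49.1350 cont=48.4892 V=49.1350[EX]; j=2 S=34.9636 intr=37.8864 cont=37.2406 V=37.8864[EX]; j=3 S=51.5476 intr=21.3024 cont=21.0492 V=21.3024[EX]; j=4 S=75.9978 intr=0.0000 cont=5.7783 V=5.7783[hold]; j=5 S=112.0453 intr=0.0000 cont=0.0000 V=0.0000[hold]; j=6 S=165.1908 intr=0.0000 cont=0.0000 V=0.0000[hold]; j=7 S=243.5444 intr=0.0000 cont=0.0000 V=0.0000[hold]  S*(7)=51.5476
k=6: j=0 S=19.5312 intr=53.3188 cont=52.6731 V=53.3188[EX]; j=1 S=28.7952 intr=44.0548 cont=43.4090 V=44.0548[EX]; j=2 S=42.4534 intr=30.3966 cont=29.7508 V=30.3966[EX]; j=3 S=62.5900 intr=10.2600 cont=13.8123 V=13.8123[hold]; j=4 S=92.2778 intr=0.0000 cont=3.0095 V=3.0095[hold]; j=5 S=136.0472 intr=0.0000 cont=0.0000 V=0.0000[hold]; j=6 S=200.5774 intr=0.0000 cont=0.0000 V=0.0000[hold]  S*(6)=42.4534
k=5: j=0 S=23.7150 intr=49.1350 cont=48.4892 V=49.1350[EX]; j=1 S=34.9636 intr=37.8864 cont=37.2406 V=37.8864[EX]; j=2 S=51.5476 intr=21.3024 cont=22.3273 V=22.3273[hold]; j=3 S=75.9978 intr=0.0000 cont=8.6091 V=8.6091[hold]; j=4 S=112.0453 intr=0.0000 cont=1.5674 V=1.5674[hold]; j=5 S=165.1908 intr=0.0000 cont=0.0000 V=0.0000[hold]  S*(5)=34.9636
k=4: j=0 S=28.7952 intr=44.0548 cont=43.4090 V=44.0548[EX]; j=1 S=42.4534 intr=30.3966 cont=30.2329 V=30.3966[EX]; j=2 S=62.5900 intr=10.2600 cont=15.6775 V=15.6775[hold]; j=3 S=92.2778 intr=0.0000 cont=5.2210 V=5.2210[hold]; j=4 S=136.0472 intr=0.0000 cont=0.8163 V=0.8163[hold]  S*(4)=42.4534
k=3: j=0 S=34.9636 intr=37.8864 cont=37.2406 V=37.8864[EX]; j=1 S=51.5476 intr=21.3024 cont=23.2045 V=23.2045[hold]; j=2 S=75.9978 intr=0.0000 cont=10.6207 V=10.6207[hold]; j=3 S=112.0453 intr=0.0000 cont=3.1031 V=3.1031[hold]  S*(3)=34.9636
k=2: j=0 S=42.4534 intr=30.3966 cont=30.6454 V=30.6454[hold]; j=1 S=62.5900 intr=10.2600 cont=17.0804 V=17.0804[hold]; j=2 S=92.2778 intr=0.0000 cont=6.9909 V=6.9909[hold]  S*(2)=-
k=1: j=0 S=51.5476 intr=21.3024 cont=23.9939 V=23.9939[hold]; j=1 S=75.9978 intr=0.0000 cont=12.1838 V=12.1838[hold]  S*(1)=-
k=0: j=0 S=62.5900 intr=10.2600 cont=18.2267 V=18.2267[hold]  S*(0)=-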